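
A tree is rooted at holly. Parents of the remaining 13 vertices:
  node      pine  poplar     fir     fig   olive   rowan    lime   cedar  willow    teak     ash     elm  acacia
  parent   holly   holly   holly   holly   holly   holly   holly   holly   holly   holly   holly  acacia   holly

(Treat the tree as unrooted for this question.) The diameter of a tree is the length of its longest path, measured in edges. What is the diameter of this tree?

BFS from elm reaches cedar last, at distance 3; BFS from cedar confirms no node is farther.
Path: elm – acacia – holly – cedar.

3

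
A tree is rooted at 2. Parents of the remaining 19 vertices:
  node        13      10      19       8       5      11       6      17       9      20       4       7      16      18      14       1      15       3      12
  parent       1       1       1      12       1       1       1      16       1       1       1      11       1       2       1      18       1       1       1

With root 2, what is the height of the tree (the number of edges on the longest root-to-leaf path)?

4

A deepest node is 17, reached by 2 – 18 – 1 – 16 – 17.
That path has 4 edges, so the height is 4.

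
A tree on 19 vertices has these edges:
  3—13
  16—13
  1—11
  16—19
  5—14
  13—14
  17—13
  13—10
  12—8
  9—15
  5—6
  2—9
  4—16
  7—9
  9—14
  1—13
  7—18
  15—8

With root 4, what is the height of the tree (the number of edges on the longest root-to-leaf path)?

7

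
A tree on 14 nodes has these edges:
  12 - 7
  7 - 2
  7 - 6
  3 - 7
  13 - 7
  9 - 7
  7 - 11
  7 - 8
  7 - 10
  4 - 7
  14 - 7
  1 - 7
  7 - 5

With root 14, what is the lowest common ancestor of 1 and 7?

7

1's ancestor chain is 1, 7, 14 and 7's is 7, 14; they first meet at 7.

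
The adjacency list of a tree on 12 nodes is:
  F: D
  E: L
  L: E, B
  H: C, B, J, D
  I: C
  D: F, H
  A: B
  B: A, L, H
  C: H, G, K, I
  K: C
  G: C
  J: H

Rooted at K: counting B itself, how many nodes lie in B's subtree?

4

The subtree rooted at B contains: B, L, A, E — 4 nodes.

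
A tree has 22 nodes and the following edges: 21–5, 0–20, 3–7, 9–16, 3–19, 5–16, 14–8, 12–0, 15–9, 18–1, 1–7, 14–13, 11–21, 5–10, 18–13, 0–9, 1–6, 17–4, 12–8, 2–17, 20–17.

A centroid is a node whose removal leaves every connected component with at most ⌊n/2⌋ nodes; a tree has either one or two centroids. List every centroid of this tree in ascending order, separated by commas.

Removing 0 splits the tree into components of sizes 10, 7, 4; the largest is 10 ≤ ⌊22/2⌋ = 11.
Every other node leaves some component of size > 11, so the centroid is unique.

0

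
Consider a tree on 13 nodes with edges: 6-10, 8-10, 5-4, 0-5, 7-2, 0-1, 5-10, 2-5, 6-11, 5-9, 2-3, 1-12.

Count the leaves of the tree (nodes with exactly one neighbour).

7

The leaves are 3, 4, 7, 8, 9, 11, 12.
That is 7 leaves.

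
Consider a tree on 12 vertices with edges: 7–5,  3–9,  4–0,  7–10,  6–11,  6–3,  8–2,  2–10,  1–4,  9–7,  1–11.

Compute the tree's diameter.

10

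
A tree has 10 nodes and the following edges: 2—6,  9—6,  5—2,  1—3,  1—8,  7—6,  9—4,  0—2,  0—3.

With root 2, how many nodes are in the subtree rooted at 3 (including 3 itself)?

3

3's subtree: {3, 1, 8}, size 3.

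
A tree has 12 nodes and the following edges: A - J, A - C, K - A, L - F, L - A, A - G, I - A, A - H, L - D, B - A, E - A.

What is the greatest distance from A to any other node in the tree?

2

A farthest node from A is F (D also at distance 2).
The path A-L-F has 2 edges.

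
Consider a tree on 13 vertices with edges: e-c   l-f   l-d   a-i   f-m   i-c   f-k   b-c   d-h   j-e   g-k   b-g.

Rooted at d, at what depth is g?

4

d–l–f–k–g — 4 edges.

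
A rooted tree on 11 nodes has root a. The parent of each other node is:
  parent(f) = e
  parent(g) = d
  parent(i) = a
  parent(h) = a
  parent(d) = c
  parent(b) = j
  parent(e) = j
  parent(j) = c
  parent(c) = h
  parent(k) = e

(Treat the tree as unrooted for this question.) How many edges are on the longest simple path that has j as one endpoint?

4

The node farthest from j is i, via j-c-h-a-i — 4 edges.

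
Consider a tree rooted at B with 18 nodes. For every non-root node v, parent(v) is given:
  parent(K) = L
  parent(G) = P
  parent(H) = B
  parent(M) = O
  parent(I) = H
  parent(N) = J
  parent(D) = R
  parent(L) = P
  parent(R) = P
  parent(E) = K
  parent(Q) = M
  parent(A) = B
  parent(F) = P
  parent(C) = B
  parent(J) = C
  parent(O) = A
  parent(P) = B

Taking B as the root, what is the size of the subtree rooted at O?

Descendants of O (including itself): O, M, Q. That's 3.

3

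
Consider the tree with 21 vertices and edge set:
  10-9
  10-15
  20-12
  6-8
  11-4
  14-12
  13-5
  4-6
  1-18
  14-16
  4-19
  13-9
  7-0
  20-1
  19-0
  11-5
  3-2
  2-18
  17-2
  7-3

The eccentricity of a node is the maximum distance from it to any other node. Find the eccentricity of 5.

Distances from 5 peak at 13, attained at 16.
5 – 11 – 4 – 19 – 0 – 7 – 3 – 2 – 18 – 1 – 20 – 12 – 14 – 16

13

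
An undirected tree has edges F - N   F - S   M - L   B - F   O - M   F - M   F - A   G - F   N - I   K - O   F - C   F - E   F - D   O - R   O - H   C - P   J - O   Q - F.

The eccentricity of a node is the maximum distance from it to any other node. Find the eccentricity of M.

3

Distances from M peak at 3, attained at P (I also at distance 3).
M – F – C – P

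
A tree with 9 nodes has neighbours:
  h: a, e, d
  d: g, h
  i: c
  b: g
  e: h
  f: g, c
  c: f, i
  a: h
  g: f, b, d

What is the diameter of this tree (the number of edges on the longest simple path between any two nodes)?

BFS from i reaches e last, at distance 6; BFS from e confirms no node is farther.
Path: i-c-f-g-d-h-e.

6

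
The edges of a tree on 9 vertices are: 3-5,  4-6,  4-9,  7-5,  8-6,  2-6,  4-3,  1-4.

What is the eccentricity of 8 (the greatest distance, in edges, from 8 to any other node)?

A farthest node from 8 is 7.
The path 8 – 6 – 4 – 3 – 5 – 7 has 5 edges.

5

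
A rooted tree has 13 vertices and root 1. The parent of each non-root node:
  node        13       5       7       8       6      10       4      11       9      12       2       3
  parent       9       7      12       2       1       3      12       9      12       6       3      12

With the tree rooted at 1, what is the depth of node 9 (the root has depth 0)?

Climbing from 9 to the root: 9–12–6–1. That's 3 steps.

3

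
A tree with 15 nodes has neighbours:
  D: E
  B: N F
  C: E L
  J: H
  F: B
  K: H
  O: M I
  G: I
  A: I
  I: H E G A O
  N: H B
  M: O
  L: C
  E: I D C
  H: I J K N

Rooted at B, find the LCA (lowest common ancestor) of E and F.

B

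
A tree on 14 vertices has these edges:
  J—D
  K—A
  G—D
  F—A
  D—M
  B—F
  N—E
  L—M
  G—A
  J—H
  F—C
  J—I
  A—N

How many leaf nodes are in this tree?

Degree-1 nodes: B, C, E, H, I, K, L — 7 of them.

7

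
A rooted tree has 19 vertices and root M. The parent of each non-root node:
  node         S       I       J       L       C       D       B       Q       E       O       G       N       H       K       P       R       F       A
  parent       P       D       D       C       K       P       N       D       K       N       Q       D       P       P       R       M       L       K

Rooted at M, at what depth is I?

Climbing from I to the root: I–D–P–R–M. That's 4 steps.

4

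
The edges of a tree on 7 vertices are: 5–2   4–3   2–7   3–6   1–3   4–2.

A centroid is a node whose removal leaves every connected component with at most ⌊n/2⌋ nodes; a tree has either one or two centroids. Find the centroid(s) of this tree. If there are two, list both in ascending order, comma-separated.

4

If 4 is removed the pieces have sizes 3, 3, all ≤ ⌊7/2⌋ = 3.
Every other node leaves some component of size > 3, so the centroid is unique.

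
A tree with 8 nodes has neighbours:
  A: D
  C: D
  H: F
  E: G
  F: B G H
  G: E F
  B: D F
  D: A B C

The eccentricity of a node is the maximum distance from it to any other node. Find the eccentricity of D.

Distances from D peak at 4, attained at E.
D-B-F-G-E

4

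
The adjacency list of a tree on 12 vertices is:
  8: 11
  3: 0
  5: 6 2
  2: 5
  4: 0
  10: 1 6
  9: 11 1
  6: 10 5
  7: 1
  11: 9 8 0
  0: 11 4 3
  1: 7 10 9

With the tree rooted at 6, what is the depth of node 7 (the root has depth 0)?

3

6 – 10 – 1 – 7 — 3 edges.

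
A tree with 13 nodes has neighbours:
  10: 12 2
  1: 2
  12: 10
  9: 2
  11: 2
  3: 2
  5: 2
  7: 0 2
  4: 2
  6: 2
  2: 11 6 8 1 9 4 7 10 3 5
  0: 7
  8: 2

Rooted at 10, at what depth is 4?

2

10 – 2 – 4 — 2 edges.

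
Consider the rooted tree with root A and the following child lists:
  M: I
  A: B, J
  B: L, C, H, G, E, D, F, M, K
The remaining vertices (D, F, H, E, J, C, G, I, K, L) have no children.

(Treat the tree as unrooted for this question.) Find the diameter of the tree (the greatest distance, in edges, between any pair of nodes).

BFS from I reaches J last, at distance 4; BFS from J confirms no node is farther.
Path: I - M - B - A - J.

4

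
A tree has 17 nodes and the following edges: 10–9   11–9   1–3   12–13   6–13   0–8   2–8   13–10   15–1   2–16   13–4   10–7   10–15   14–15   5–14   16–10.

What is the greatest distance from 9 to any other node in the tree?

Distances from 9 peak at 5, attained at 0.
9–10–16–2–8–0

5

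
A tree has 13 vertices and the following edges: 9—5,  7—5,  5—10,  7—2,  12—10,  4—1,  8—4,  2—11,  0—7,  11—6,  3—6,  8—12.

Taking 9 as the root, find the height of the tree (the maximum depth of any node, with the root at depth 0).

A deepest node is 3, reached by 9 – 5 – 7 – 2 – 11 – 6 – 3.
That path has 6 edges, so the height is 6.

6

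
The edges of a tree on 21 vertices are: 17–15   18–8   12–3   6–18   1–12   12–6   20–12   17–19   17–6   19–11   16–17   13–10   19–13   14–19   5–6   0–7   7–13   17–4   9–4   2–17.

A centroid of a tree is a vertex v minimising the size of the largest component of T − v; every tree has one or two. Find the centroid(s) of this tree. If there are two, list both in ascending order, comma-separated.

17

Delete 17: the remaining components have sizes 8, 7, 2, 1, 1, 1. Max 8 ≤ 10, so 17 is a centroid.
Every other node leaves some component of size > 10, so the centroid is unique.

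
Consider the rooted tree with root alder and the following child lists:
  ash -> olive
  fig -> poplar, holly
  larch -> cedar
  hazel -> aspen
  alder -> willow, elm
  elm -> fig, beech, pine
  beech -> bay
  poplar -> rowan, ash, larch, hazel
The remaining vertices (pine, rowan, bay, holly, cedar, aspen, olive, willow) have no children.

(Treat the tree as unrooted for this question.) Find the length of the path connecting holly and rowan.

3

holly - fig - poplar - rowan: 3 edges.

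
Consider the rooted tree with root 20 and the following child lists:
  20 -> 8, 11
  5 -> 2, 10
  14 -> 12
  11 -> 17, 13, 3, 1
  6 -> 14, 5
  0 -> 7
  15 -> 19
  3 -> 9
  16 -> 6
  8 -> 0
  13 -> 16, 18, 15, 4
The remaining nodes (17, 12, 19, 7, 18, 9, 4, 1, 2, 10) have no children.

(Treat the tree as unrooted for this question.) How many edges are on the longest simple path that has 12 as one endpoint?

9

A farthest node from 12 is 7.
The path 12-14-6-16-13-11-20-8-0-7 has 9 edges.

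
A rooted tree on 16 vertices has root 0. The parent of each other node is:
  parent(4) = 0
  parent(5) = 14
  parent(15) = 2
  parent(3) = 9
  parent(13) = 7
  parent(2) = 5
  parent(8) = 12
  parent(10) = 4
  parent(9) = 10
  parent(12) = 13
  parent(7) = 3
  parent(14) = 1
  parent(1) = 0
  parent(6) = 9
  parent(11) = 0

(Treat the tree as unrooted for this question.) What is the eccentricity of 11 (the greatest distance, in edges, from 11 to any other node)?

Distances from 11 peak at 9, attained at 8.
11–0–4–10–9–3–7–13–12–8

9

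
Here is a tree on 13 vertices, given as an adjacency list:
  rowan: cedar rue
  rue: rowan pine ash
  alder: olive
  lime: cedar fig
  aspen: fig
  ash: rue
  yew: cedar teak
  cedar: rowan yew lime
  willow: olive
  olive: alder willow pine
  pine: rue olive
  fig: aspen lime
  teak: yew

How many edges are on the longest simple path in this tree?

Starting from aspen, a farthest node is alder at distance 8.
One longest path: aspen – fig – lime – cedar – rowan – rue – pine – olive – alder.
So the diameter is 8.

8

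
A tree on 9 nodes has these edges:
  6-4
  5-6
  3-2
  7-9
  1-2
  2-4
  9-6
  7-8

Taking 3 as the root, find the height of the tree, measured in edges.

6

8 sits deepest: 3-2-4-6-9-7-8 — 6 edges from the root.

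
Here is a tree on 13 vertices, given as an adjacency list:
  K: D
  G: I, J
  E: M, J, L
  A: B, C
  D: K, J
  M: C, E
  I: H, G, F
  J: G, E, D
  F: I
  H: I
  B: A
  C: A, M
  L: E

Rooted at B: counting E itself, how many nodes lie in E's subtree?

Descendants of E (including itself): E, J, L, G, D, I, K, H, F. That's 9.

9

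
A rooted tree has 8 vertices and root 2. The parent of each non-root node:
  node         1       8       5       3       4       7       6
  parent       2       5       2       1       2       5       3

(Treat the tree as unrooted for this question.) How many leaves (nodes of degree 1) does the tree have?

The leaves are 4, 6, 7, 8.
That is 4 leaves.

4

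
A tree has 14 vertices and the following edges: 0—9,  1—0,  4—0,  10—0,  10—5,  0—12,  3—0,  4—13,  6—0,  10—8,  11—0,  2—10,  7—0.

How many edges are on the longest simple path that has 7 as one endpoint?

3

The node farthest from 7 is 5 (8, 13, 2 also at distance 3), via 7–0–10–5 — 3 edges.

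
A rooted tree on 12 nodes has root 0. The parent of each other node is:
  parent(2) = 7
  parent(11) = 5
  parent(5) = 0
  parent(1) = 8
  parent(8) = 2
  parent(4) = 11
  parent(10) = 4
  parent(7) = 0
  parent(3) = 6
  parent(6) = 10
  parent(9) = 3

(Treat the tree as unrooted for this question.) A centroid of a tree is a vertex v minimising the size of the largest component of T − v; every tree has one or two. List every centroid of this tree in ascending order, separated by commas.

5, 11

Removing 11 splits the tree into components of sizes 6, 5; the largest is 6 ≤ ⌊12/2⌋ = 6.
Its neighbour 5 also leaves a largest component of size 6, so both are centroids.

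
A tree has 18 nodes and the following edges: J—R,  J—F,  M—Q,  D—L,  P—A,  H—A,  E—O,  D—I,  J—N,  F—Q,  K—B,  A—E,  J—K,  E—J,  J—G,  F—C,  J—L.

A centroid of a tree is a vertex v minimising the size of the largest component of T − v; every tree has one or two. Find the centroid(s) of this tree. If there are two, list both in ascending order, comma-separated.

J

Delete J: the remaining components have sizes 5, 4, 3, 2, 1, 1, 1. Max 5 ≤ 9, so J is a centroid.
Every other node leaves some component of size > 9, so the centroid is unique.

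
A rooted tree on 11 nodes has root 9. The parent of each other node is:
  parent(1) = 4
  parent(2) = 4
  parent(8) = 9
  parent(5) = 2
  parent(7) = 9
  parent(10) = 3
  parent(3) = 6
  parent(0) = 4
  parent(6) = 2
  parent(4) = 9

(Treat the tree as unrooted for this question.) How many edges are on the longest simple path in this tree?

6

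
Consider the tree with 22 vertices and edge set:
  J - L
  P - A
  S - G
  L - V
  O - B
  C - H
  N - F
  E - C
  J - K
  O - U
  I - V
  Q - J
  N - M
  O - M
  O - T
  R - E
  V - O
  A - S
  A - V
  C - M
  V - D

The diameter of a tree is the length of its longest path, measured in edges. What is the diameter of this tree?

BFS from R reaches G last, at distance 8; BFS from G confirms no node is farther.
Path: R-E-C-M-O-V-A-S-G.

8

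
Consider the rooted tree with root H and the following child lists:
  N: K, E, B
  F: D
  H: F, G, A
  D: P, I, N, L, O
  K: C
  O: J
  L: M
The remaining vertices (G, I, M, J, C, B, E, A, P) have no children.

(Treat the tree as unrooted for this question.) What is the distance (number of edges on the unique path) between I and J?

3

The path is I - D - O - J, which has 3 edges.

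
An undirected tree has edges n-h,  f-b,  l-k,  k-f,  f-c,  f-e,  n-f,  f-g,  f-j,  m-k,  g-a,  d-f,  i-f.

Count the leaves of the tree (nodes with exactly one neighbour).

10

The leaves are a, b, c, d, e, h, i, j, l, m.
That is 10 leaves.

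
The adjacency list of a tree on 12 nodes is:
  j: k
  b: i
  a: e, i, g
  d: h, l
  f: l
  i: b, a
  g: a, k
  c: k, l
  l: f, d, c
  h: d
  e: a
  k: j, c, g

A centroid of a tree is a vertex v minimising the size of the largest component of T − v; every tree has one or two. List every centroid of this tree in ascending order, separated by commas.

k

If k is removed the pieces have sizes 5, 5, 1, all ≤ ⌊12/2⌋ = 6.
Every other node leaves some component of size > 6, so the centroid is unique.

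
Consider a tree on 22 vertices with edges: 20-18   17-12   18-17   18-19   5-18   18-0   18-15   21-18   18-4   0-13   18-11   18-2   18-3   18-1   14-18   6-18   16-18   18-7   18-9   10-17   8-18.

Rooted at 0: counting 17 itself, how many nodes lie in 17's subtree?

3

Descendants of 17 (including itself): 17, 10, 12. That's 3.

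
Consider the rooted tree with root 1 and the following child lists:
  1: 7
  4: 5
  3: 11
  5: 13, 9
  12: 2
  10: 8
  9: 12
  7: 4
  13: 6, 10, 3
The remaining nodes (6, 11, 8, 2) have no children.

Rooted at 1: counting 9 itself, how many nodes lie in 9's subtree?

3

9's subtree: {9, 12, 2}, size 3.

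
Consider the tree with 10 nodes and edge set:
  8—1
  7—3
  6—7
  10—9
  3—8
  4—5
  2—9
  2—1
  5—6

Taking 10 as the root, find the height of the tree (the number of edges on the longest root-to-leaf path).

9

The longest root-to-leaf path is 10 → 9 → 2 → 1 → 8 → 3 → 7 → 6 → 5 → 4 (9 edges).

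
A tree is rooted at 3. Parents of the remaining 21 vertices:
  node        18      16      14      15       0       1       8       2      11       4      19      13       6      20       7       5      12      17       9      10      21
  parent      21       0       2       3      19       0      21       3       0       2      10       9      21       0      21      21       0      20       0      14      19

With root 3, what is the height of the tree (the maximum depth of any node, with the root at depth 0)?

7

The longest root-to-leaf path is 3 – 2 – 14 – 10 – 19 – 0 – 9 – 13 (7 edges).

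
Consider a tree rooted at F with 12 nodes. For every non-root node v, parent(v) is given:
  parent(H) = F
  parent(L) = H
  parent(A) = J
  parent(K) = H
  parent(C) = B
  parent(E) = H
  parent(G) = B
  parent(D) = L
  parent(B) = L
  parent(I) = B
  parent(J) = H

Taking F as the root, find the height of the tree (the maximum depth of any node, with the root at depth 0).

4

A deepest node is I, reached by F–H–L–B–I.
That path has 4 edges, so the height is 4.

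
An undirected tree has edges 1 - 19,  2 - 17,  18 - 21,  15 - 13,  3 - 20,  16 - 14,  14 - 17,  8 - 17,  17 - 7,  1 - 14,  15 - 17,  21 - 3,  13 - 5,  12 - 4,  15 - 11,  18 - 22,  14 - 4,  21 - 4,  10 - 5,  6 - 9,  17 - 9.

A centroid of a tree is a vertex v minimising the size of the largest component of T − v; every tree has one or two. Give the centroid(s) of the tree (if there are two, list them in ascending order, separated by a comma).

Removing 14 splits the tree into components of sizes 11, 7, 2, 1; the largest is 11 ≤ ⌊22/2⌋ = 11.
17 is adjacent to 14 and is also a centroid (the largest component after removing it is likewise 11).

14, 17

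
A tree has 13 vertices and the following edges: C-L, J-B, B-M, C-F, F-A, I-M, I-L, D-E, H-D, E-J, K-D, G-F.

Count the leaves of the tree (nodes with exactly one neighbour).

Degree-1 nodes: A, G, H, K — 4 of them.

4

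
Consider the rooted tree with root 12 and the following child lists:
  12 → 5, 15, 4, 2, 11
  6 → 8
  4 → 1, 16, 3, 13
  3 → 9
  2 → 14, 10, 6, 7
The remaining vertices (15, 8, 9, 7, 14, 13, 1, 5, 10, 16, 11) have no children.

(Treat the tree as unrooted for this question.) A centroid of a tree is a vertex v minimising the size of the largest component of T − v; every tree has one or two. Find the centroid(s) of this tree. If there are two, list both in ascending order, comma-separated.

Delete 12: the remaining components have sizes 6, 6, 1, 1, 1. Max 6 ≤ 8, so 12 is a centroid.
No neighbour of 12 does as well, so 12 is the unique centroid.

12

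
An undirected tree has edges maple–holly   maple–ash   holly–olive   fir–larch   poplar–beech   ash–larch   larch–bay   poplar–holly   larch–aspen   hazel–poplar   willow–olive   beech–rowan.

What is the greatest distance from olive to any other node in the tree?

Distances from olive peak at 5, attained at bay (fir, aspen also at distance 5).
olive – holly – maple – ash – larch – bay

5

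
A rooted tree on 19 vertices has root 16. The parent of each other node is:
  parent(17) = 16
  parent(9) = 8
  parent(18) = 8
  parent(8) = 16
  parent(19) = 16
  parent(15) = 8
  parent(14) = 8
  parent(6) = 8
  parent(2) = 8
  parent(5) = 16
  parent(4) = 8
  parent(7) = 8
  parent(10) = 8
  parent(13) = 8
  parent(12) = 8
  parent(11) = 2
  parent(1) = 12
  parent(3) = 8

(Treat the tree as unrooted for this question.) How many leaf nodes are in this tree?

15

Exactly 15 nodes have a single neighbour: 1, 3, 4, 5, 6, 7, 9, 10, 11, 13, 14, 15, 17, 18, 19.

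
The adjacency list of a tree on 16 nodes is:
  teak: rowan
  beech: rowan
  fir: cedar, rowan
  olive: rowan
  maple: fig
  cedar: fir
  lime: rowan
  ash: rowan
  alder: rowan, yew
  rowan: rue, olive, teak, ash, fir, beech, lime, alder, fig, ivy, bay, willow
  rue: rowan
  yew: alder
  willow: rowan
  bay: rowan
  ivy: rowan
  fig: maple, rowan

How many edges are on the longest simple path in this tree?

Starting from yew, a farthest node is maple at distance 4.
One longest path: yew - alder - rowan - fig - maple.
So the diameter is 4.

4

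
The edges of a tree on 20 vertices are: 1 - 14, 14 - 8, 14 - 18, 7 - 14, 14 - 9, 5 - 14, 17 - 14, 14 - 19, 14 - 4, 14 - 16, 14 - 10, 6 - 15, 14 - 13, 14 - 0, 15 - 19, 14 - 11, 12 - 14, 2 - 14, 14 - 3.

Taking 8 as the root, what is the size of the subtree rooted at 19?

The subtree rooted at 19 contains: 19, 15, 6 — 3 nodes.

3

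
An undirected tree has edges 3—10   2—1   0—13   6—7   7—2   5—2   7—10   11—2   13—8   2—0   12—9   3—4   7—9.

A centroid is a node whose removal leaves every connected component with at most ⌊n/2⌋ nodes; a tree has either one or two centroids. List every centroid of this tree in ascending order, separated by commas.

2, 7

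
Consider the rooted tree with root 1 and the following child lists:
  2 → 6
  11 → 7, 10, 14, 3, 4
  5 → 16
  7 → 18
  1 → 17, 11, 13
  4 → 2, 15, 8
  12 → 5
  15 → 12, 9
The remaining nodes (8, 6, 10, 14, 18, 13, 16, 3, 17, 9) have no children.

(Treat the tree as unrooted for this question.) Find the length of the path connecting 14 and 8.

3

The path is 14 - 11 - 4 - 8, which has 3 edges.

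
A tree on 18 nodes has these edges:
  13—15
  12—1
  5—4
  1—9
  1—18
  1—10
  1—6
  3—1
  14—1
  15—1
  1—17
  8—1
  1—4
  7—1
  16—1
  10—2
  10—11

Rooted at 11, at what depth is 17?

11–10–1–17 — 3 edges.

3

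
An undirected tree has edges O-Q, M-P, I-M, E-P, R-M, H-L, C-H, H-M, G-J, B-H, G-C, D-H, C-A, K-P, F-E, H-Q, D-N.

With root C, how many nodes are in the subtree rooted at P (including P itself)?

Descendants of P (including itself): P, K, E, F. That's 4.

4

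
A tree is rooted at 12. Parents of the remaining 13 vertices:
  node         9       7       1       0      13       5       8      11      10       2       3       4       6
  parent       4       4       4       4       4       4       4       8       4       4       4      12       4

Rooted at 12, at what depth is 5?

2

Path from 12 to 5: 12 – 4 – 5, which has 2 edges.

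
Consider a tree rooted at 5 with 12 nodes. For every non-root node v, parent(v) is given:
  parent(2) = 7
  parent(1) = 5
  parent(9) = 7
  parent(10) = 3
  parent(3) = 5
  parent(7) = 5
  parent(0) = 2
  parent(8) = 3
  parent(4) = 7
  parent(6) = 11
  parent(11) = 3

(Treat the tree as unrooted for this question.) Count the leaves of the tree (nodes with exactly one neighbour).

Degree-1 nodes: 0, 1, 4, 6, 8, 9, 10 — 7 of them.

7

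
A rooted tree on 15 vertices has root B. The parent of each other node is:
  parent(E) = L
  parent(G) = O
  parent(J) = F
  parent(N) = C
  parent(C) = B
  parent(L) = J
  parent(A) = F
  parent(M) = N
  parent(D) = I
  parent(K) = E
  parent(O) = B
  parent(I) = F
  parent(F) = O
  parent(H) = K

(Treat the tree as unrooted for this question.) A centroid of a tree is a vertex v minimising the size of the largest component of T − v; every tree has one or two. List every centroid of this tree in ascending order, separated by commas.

F

Removing F splits the tree into components of sizes 6, 5, 2, 1; the largest is 6 ≤ ⌊15/2⌋ = 7.
Every other node leaves some component of size > 7, so the centroid is unique.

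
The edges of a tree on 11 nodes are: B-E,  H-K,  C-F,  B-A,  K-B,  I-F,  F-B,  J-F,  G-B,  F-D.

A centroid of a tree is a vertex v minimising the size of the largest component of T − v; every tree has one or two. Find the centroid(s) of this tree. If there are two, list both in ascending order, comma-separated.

B

Delete B: the remaining components have sizes 5, 2, 1, 1, 1. Max 5 ≤ 5, so B is a centroid.
Every other node leaves some component of size > 5, so the centroid is unique.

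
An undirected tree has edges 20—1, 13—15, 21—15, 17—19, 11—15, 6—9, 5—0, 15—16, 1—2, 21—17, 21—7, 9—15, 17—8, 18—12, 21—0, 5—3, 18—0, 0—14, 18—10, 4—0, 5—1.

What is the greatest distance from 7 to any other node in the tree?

5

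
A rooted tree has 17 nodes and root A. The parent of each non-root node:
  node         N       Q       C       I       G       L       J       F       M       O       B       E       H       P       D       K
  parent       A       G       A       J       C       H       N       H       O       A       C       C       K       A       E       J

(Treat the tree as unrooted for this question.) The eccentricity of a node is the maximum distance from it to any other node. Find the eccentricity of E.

7

A farthest node from E is F (L also at distance 7).
The path E–C–A–N–J–K–H–F has 7 edges.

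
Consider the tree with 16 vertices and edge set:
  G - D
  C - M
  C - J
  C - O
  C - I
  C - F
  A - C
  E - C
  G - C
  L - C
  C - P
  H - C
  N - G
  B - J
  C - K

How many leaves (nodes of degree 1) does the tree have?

13

Exactly 13 nodes have a single neighbour: A, B, D, E, F, H, I, K, L, M, N, O, P.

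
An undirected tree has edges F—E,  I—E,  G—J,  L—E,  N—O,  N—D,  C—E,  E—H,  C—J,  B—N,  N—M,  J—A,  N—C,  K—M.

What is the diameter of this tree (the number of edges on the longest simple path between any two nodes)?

A longest path is F–E–C–N–M–K, with 5 edges.

5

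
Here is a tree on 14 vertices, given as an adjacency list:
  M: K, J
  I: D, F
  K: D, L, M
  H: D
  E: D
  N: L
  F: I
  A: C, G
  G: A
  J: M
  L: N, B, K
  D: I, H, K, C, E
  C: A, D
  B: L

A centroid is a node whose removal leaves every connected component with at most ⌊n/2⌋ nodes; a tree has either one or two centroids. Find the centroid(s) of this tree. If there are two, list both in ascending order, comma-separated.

Delete D: the remaining components have sizes 6, 3, 2, 1, 1. Max 6 ≤ 7, so D is a centroid.
No neighbour of D does as well, so D is the unique centroid.

D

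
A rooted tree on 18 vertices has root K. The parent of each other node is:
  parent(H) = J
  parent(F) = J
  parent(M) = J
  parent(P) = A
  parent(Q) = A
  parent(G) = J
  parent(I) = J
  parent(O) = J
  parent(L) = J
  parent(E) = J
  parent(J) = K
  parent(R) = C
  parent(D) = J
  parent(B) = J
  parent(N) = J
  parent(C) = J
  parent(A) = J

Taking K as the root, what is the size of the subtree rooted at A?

Descendants of A (including itself): A, Q, P. That's 3.

3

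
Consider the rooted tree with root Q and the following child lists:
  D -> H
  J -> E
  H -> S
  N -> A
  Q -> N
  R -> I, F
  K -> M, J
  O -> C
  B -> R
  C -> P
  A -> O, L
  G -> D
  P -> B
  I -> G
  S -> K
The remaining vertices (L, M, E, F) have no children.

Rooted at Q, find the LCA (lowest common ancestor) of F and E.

Ancestors of F (toward the root): F, R, B, P, C, O, A, N, Q.
Ancestors of E: E, J, K, S, H, D, G, I, R, B, P, C, O, A, N, Q.
The deepest node appearing in both lists is R.

R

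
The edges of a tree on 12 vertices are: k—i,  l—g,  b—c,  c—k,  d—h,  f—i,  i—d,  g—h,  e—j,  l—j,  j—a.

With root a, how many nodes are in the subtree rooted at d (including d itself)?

6

d's subtree: {d, i, k, f, c, b}, size 6.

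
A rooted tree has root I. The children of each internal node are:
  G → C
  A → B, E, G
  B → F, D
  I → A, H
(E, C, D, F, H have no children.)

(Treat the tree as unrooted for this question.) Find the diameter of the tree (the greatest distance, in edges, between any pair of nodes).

Starting from F, a farthest node is C at distance 4.
One longest path: F-B-A-G-C.
So the diameter is 4.

4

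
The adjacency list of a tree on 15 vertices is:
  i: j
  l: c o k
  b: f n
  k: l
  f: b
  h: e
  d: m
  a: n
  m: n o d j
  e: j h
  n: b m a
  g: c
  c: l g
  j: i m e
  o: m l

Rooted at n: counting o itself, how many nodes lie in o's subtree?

The subtree rooted at o contains: o, l, c, k, g — 5 nodes.

5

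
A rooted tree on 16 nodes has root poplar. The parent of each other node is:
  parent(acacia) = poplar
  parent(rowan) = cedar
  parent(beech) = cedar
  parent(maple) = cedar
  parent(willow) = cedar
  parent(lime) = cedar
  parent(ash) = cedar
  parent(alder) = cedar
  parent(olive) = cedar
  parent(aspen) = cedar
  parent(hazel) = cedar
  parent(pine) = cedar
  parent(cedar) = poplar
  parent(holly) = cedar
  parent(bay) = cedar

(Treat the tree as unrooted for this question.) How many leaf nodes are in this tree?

14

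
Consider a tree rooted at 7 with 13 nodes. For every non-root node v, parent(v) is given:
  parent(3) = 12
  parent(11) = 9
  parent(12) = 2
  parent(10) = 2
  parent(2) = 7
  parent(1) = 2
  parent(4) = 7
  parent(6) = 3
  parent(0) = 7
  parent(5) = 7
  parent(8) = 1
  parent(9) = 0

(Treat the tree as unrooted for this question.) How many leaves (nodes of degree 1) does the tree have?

6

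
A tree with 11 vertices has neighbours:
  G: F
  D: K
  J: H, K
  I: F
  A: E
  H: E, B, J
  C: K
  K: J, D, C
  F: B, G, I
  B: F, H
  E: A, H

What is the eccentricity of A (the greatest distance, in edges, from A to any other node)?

5

A farthest node from A is G (I, D, C also at distance 5).
The path A – E – H – B – F – G has 5 edges.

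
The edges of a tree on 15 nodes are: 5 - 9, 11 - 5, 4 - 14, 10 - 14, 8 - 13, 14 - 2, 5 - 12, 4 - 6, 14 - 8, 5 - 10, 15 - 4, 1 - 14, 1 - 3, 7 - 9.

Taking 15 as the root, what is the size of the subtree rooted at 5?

5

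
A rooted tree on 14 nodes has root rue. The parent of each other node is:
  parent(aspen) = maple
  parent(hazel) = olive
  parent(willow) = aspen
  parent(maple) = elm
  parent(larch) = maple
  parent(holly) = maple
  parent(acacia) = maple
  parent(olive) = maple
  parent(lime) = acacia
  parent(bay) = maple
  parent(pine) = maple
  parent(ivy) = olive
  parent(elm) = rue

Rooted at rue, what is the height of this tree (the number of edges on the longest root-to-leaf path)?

4

A deepest node is willow, reached by rue → elm → maple → aspen → willow.
That path has 4 edges, so the height is 4.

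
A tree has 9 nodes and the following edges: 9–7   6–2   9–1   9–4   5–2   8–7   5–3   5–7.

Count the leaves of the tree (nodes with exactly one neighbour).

Degree-1 nodes: 1, 3, 4, 6, 8 — 5 of them.

5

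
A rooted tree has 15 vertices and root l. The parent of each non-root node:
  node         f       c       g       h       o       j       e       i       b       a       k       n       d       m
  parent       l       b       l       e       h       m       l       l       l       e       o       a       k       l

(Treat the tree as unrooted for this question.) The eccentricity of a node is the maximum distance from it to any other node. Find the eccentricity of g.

The node farthest from g is d, via g – l – e – h – o – k – d — 6 edges.

6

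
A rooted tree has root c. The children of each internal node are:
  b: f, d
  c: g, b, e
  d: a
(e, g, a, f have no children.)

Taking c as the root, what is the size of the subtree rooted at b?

Descendants of b (including itself): b, d, f, a. That's 4.

4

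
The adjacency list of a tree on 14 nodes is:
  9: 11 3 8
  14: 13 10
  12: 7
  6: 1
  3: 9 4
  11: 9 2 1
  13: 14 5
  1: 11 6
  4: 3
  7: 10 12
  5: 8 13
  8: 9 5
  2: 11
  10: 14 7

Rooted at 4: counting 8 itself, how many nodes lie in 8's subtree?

Descendants of 8 (including itself): 8, 5, 13, 14, 10, 7, 12. That's 7.

7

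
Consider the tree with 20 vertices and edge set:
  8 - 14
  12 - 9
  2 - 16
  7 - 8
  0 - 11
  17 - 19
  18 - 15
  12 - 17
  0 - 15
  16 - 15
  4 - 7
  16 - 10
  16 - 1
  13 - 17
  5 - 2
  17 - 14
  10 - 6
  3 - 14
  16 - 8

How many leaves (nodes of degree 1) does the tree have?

10

The leaves are 1, 3, 4, 5, 6, 9, 11, 13, 18, 19.
That is 10 leaves.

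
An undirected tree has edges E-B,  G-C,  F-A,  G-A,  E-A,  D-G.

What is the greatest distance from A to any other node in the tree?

The node farthest from A is D (B, C also at distance 2), via A – G – D — 2 edges.

2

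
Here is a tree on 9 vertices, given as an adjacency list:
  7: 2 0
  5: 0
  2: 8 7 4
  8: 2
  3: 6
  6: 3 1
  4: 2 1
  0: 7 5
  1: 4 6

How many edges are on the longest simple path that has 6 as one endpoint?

A farthest node from 6 is 5.
The path 6-1-4-2-7-0-5 has 6 edges.

6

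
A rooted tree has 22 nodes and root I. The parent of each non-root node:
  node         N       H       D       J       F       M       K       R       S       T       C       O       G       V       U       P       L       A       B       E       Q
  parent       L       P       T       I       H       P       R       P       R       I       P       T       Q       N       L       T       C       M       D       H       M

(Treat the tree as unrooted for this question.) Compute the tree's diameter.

A longest path is B - D - T - P - C - L - N - V, with 7 edges.

7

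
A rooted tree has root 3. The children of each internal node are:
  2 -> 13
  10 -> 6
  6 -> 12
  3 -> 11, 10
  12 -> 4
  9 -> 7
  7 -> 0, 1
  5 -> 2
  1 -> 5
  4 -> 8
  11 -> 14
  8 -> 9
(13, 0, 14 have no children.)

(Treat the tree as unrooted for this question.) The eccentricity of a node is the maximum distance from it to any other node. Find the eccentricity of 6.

9

A farthest node from 6 is 13.
The path 6 – 12 – 4 – 8 – 9 – 7 – 1 – 5 – 2 – 13 has 9 edges.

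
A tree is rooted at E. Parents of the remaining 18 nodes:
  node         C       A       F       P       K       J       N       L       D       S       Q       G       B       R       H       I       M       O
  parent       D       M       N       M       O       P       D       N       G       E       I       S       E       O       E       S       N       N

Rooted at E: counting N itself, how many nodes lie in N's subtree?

Descendants of N (including itself): N, O, M, L, F, R, K, A, P, J. That's 10.

10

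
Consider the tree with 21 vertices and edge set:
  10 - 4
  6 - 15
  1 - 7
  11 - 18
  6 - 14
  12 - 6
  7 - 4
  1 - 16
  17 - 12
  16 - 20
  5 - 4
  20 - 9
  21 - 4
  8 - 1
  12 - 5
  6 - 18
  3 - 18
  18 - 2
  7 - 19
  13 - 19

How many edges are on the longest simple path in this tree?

A longest path is 9-20-16-1-7-4-5-12-6-18-11, with 10 edges.

10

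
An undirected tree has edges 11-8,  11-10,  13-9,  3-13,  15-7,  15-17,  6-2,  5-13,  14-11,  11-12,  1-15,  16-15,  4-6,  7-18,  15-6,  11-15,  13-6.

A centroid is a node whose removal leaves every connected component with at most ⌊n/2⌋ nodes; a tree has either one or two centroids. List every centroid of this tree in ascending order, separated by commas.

Removing 15 splits the tree into components of sizes 7, 5, 2, 1, 1, 1; the largest is 7 ≤ ⌊18/2⌋ = 9.
Every other node leaves some component of size > 9, so the centroid is unique.

15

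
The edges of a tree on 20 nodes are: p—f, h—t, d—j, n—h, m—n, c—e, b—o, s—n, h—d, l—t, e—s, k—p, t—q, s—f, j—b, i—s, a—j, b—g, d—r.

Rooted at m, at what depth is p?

4

m–n–s–f–p — 4 edges.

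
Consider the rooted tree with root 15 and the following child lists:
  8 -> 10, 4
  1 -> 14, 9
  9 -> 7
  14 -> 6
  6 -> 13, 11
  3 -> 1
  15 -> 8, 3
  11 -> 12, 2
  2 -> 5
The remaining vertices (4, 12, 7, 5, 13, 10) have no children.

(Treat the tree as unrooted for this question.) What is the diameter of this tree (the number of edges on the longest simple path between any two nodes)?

9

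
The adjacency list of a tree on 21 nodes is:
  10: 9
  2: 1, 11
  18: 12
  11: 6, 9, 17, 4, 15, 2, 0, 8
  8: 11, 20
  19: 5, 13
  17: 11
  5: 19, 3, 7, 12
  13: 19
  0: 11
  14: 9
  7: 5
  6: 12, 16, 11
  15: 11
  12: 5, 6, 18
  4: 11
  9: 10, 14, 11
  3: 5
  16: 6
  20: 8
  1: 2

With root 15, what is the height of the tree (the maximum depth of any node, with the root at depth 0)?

6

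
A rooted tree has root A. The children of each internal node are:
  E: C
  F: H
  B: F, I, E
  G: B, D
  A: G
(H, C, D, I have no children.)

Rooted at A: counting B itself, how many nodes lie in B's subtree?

Descendants of B (including itself): B, E, F, I, C, H. That's 6.

6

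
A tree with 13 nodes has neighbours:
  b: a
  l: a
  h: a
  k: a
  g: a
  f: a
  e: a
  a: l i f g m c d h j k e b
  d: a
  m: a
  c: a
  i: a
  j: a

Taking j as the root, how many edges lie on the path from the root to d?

2

j – a – d — 2 edges.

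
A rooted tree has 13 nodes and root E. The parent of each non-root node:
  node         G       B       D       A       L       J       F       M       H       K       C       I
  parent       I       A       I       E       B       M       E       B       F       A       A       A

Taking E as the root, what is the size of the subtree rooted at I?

Descendants of I (including itself): I, G, D. That's 3.

3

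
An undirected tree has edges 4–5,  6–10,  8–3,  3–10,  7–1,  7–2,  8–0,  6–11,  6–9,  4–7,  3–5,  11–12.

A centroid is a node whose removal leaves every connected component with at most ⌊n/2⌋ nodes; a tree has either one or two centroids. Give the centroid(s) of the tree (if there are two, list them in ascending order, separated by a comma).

3

If 3 is removed the pieces have sizes 5, 5, 2, all ≤ ⌊13/2⌋ = 6.
No neighbour of 3 does as well, so 3 is the unique centroid.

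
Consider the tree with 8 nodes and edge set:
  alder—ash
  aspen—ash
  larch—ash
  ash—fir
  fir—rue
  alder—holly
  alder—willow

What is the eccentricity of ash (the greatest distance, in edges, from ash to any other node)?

2

A farthest node from ash is rue (holly, willow also at distance 2).
The path ash–fir–rue has 2 edges.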